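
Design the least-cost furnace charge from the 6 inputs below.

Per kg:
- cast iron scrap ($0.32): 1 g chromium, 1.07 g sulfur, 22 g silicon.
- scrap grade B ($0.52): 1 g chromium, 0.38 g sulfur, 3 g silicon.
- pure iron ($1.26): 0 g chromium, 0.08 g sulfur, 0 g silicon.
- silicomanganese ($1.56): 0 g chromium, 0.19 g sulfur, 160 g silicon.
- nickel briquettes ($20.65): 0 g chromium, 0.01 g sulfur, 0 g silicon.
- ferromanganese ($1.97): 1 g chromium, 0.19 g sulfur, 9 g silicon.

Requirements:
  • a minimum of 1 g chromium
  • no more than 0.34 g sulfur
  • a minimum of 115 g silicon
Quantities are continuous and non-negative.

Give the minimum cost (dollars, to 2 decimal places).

$2.83

Let x1 = kg of cast iron scrap, x2 = kg of scrap grade B, x3 = kg of pure iron, x4 = kg of silicomanganese, x5 = kg of nickel briquettes, x6 = kg of ferromanganese.
Minimise 0.32x1 + 0.52x2 + 1.26x3 + 1.56x4 + 20.65x5 + 1.97x6 subject to:
  1x1 + 1x2 + 1x6 ≥ 1   (chromium)
  1.07x1 + 0.38x2 + 0.08x3 + 0.19x4 + 0.01x5 + 0.19x6 ≤ 0.34   (sulfur)
  22x1 + 3x2 + 160x4 + 9x6 ≥ 115   (silicon)
  x1, x2, x3, x4, x5, x6 ≥ 0.
The cheapest feasible vertex uses only scrap grade B, silicomanganese, ferromanganese; cast iron scrap, pure iron, nickel briquettes are not used. Binding constraints: chromium, sulfur, silicon.
That vertex is x2 = 0.1224, x4 = 0.6671, x6 = 0.8776.
Cost = 0.52·0.1224 + 1.56·0.6671 + 1.97·0.8776 = 2.8332.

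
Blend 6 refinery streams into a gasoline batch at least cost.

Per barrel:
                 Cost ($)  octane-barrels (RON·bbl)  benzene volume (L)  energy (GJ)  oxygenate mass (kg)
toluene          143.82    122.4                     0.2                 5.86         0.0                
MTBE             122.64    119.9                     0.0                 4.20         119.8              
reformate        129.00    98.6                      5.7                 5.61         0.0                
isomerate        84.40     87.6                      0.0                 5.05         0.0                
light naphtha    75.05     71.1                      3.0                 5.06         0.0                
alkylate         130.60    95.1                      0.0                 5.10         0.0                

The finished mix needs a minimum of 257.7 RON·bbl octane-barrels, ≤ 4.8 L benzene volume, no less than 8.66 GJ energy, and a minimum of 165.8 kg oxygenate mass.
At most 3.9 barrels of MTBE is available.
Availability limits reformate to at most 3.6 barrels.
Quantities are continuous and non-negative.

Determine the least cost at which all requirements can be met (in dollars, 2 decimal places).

$258.14

This is a linear program. Let x1 = barrels of toluene, x2 = barrels of MTBE, x3 = barrels of reformate, x4 = barrels of isomerate, x5 = barrels of light naphtha, x6 = barrels of alkylate.
Minimize 143.82x1 + 122.64x2 + 129x3 + 84.4x4 + 75.05x5 + 130.6x6 with:
  122.4x1 + 119.9x2 + 98.6x3 + 87.6x4 + 71.1x5 + 95.1x6 ≥ 257.7   (octane-barrels)
  0.2x1 + 5.7x3 + 3x5 ≤ 4.8   (benzene volume)
  5.86x1 + 4.2x2 + 5.61x3 + 5.05x4 + 5.06x5 + 5.1x6 ≥ 8.66   (energy)
  119.8x2 ≥ 165.8   (oxygenate mass)
  x2 ≤ 3.9
  x3 ≤ 3.6
  x1, x2, x3, x4, x5, x6 ≥ 0.
The minimum-cost mix takes nothing from toluene, reformate, light naphtha, alkylate — only MTBE, isomerate. Binding constraints: octane-barrels and oxygenate mass.
So MTBE = 1.384 barrels, isomerate = 1.0475 barrels.
Total cost: 122.64·1.384 + 84.4·1.0475 = 258.1428.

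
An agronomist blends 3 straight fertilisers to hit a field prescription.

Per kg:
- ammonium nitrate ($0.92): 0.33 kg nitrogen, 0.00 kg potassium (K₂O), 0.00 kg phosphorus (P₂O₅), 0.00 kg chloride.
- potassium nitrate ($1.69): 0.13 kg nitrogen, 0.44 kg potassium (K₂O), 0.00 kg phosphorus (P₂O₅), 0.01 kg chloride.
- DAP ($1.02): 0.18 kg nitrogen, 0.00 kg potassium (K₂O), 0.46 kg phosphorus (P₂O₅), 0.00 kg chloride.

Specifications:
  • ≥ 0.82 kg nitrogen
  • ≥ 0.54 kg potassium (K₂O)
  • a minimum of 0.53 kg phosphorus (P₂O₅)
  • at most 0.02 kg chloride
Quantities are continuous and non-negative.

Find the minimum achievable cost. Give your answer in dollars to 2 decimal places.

$4.51

Set it up as a linear program. Let x1 = kg of ammonium nitrate, x2 = kg of potassium nitrate, x3 = kg of DAP.
Minimize 0.92x1 + 1.69x2 + 1.02x3 s.t.:
  0.33x1 + 0.13x2 + 0.18x3 ≥ 0.82   (nitrogen)
  0.44x2 ≥ 0.54   (potassium (K₂O))
  0.46x3 ≥ 0.53   (phosphorus (P₂O₅))
  0.01x2 ≤ 0.02   (chloride)
  x1, x2, x3 ≥ 0.
The optimal mix uses every input. Binding constraints: nitrogen, potassium (K₂O), phosphorus (P₂O₅).
That vertex is x1 = 1.373, x2 = 1.227, x3 = 1.152.
Objective = 0.92·1.373 + 1.69·1.227 + 1.02·1.152 = 4.5118.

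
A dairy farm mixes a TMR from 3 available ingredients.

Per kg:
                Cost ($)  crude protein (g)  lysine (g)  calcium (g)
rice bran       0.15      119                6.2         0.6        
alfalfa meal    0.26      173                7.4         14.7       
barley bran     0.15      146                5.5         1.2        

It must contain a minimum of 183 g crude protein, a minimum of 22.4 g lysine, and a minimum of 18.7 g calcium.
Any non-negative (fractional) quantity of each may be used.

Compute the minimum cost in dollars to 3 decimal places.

$0.638

Set it up as a linear program. Let x1 = kg of rice bran, x2 = kg of alfalfa meal, x3 = kg of barley bran.
min 0.15x1 + 0.26x2 + 0.15x3 subject to:
  119x1 + 173x2 + 146x3 ≥ 183   (crude protein)
  6.2x1 + 7.4x2 + 5.5x3 ≥ 22.4   (lysine)
  0.6x1 + 14.7x2 + 1.2x3 ≥ 18.7   (calcium)
  x1, x2, x3 ≥ 0.
The cheapest feasible vertex uses only rice bran, alfalfa meal; barley bran is not used. There the lysine and calcium constraints are tight.
That vertex is x1 = 2.202, x2 = 1.182.
Total cost: 0.15·2.202 + 0.26·1.182 = 0.63762.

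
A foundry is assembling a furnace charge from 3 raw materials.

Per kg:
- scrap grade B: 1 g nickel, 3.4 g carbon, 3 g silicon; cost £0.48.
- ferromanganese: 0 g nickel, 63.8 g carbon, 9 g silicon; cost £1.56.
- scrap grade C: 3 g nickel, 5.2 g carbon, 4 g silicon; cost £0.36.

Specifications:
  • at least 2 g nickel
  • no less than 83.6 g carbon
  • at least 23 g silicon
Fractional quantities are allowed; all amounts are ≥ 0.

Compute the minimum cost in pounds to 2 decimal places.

Treat it as an LP. Let x1 = kg of scrap grade B, x2 = kg of ferromanganese, x3 = kg of scrap grade C.
Minimise 0.48x1 + 1.56x2 + 0.36x3 with:
  1x1 + 3x3 ≥ 2   (nickel)
  3.4x1 + 63.8x2 + 5.2x3 ≥ 83.6   (carbon)
  3x1 + 9x2 + 4x3 ≥ 23   (silicon)
  x1, x2, x3 ≥ 0.
The minimum-cost mix takes nothing from scrap grade B — only ferromanganese, scrap grade C. The carbon and silicon requirements are met with equality.
So ferromanganese = 1.031 kg, scrap grade C = 3.431 kg.
Total cost: 1.56·1.031 + 0.36·3.431 = 2.8435.

£2.84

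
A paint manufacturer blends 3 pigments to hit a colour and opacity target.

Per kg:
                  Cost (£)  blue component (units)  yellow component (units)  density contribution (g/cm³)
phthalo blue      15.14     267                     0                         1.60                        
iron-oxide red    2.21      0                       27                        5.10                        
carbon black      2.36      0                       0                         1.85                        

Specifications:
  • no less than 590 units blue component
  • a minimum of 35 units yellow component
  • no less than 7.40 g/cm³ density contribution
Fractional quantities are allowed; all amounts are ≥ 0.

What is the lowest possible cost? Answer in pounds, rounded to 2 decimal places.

Let x1 = kg of phthalo blue, x2 = kg of iron-oxide red, x3 = kg of carbon black.
Minimise 15.14x1 + 2.21x2 + 2.36x3 with:
  267x1 ≥ 590   (blue component)
  27x2 ≥ 35   (yellow component)
  1.6x1 + 5.1x2 + 1.85x3 ≥ 7.4   (density contribution)
  x1, x2, x3 ≥ 0.
At the optimum only phthalo blue, iron-oxide red are positive (carbon black = 0). The blue component and yellow component requirements are met with equality.
Solving gives x1 = 2.21, x2 = 1.296.
Hence cost = 15.14·2.21 + 2.21·1.296 = £36.3236.

£36.32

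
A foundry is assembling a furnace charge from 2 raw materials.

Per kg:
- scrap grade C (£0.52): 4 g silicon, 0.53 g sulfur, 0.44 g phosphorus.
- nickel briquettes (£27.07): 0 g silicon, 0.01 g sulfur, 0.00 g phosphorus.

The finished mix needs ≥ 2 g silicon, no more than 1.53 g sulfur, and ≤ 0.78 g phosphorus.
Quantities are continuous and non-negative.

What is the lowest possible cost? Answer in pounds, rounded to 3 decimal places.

Treat it as an LP. Let x1 = kg of scrap grade C, x2 = kg of nickel briquettes.
Minimize 0.52x1 + 27.07x2 subject to:
  4x1 ≥ 2   (silicon)
  0.53x1 + 0.01x2 ≤ 1.53   (sulfur)
  0.44x1 ≤ 0.78   (phosphorus)
  x1, x2 ≥ 0.
At the optimum only scrap grade C is positive (nickel briquettes = 0). The silicon requirement is met with equality.
So scrap grade C = 0.5 kg.
Objective = 0.52·0.5 = 0.26000.

£0.260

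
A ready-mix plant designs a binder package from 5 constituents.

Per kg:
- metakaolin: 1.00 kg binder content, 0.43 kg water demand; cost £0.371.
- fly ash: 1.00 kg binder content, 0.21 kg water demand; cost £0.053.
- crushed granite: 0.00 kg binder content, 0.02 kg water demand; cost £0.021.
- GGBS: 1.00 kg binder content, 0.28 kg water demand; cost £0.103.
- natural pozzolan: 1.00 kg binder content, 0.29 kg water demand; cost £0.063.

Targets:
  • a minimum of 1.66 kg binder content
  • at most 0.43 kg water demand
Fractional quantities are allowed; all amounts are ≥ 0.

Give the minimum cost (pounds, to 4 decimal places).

Let x1 = kg of metakaolin, x2 = kg of fly ash, x3 = kg of crushed granite, x4 = kg of GGBS, x5 = kg of natural pozzolan.
Minimise 0.371x1 + 0.053x2 + 0.021x3 + 0.103x4 + 0.063x5 s.t.:
  1x1 + 1x2 + 1x4 + 1x5 ≥ 1.66   (binder content)
  0.43x1 + 0.21x2 + 0.02x3 + 0.28x4 + 0.29x5 ≤ 0.43   (water demand)
  x1, x2, x3, x4, x5 ≥ 0.
The minimum-cost mix takes nothing from metakaolin, crushed granite, GGBS, natural pozzolan — only fly ash. The binder content requirement is met with equality.
Solving gives x2 = 1.66.
Hence cost = 0.053·1.66 = £0.087980.

£0.0880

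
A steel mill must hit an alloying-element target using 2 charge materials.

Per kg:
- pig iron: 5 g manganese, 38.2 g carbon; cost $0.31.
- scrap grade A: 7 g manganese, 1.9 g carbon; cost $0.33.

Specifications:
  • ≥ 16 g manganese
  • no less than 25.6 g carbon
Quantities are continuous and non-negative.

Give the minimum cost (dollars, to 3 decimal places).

$0.797

Set it up as a linear program. Let x1 = kg of pig iron, x2 = kg of scrap grade A.
min 0.31x1 + 0.33x2 s.t.:
  5x1 + 7x2 ≥ 16   (manganese)
  38.2x1 + 1.9x2 ≥ 25.6   (carbon)
  x1, x2 ≥ 0.
Both inputs are positive at the optimum. Binding constraints: manganese and carbon.
Solving gives x1 = 0.577, x2 = 1.874.
Total cost: 0.31·0.577 + 0.33·1.874 = 0.79729.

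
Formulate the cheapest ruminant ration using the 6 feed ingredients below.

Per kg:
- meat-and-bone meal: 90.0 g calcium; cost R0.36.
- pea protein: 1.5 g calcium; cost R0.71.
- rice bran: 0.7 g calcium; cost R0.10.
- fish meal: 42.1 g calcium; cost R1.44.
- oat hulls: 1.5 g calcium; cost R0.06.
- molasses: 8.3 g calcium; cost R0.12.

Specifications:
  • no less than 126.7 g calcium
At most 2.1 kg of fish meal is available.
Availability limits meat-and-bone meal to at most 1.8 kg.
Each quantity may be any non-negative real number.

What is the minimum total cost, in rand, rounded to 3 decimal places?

Let x1 = kg of meat-and-bone meal, x2 = kg of pea protein, x3 = kg of rice bran, x4 = kg of fish meal, x5 = kg of oat hulls, x6 = kg of molasses.
Minimize 0.36x1 + 0.71x2 + 0.1x3 + 1.44x4 + 0.06x5 + 0.12x6 s.t.:
  90x1 + 1.5x2 + 0.7x3 + 42.1x4 + 1.5x5 + 8.3x6 ≥ 126.7   (calcium)
  x4 ≤ 2.1
  x1 ≤ 1.8
  x1, x2, x3, x4, x5, x6 ≥ 0.
The cheapest feasible vertex uses only meat-and-bone meal; pea protein, rice bran, fish meal, oat hulls, molasses are not used. The calcium requirement is met with equality.
Solving gives x1 = 1.408.
Total cost: 0.36·1.408 = 0.50688.

R0.507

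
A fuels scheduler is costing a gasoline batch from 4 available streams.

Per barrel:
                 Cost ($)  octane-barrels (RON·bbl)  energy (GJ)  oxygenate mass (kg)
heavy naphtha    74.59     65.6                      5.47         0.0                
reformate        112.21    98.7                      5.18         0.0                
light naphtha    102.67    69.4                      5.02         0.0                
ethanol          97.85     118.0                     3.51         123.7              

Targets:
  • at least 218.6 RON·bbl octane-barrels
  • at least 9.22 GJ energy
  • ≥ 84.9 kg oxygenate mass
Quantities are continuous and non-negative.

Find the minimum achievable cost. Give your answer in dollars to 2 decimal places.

$196.87

Let x1 = barrels of heavy naphtha, x2 = barrels of reformate, x3 = barrels of light naphtha, x4 = barrels of ethanol.
Minimize 74.59x1 + 112.21x2 + 102.67x3 + 97.85x4 with:
  65.6x1 + 98.7x2 + 69.4x3 + 118x4 ≥ 218.6   (octane-barrels)
  5.47x1 + 5.18x2 + 5.02x3 + 3.51x4 ≥ 9.22   (energy)
  123.7x4 ≥ 84.9   (oxygenate mass)
  x1, x2, x3, x4 ≥ 0.
The optimal basis is {heavy naphtha, ethanol}; reformate, light naphtha drop out. The octane-barrels and energy requirements are met with equality.
So heavy naphtha = 0.77233 barrels, ethanol = 1.4232 barrels.
Cost = 74.59·0.77233 + 97.85·1.4232 = 196.8682.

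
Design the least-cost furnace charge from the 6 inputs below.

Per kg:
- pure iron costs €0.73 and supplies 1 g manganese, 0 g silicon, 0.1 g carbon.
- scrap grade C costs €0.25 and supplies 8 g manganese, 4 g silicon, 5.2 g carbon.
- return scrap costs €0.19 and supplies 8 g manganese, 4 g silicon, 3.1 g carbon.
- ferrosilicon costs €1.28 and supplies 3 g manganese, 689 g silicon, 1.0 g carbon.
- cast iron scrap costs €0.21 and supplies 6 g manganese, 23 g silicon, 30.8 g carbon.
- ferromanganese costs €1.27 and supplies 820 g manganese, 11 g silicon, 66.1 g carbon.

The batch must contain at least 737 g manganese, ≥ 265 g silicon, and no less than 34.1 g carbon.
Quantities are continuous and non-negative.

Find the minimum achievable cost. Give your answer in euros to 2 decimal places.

Let x1 = kg of pure iron, x2 = kg of scrap grade C, x3 = kg of return scrap, x4 = kg of ferrosilicon, x5 = kg of cast iron scrap, x6 = kg of ferromanganese.
Minimize 0.73x1 + 0.25x2 + 0.19x3 + 1.28x4 + 0.21x5 + 1.27x6 subject to:
  1x1 + 8x2 + 8x3 + 3x4 + 6x5 + 820x6 ≥ 737   (manganese)
  4x2 + 4x3 + 689x4 + 23x5 + 11x6 ≥ 265   (silicon)
  0.1x1 + 5.2x2 + 3.1x3 + 1x4 + 30.8x5 + 66.1x6 ≥ 34.1   (carbon)
  x1, x2, x3, x4, x5, x6 ≥ 0.
The optimal basis is {ferrosilicon, ferromanganese}; pure iron, scrap grade C, return scrap, cast iron scrap drop out. There the manganese and silicon constraints are tight.
Optimal quantities: ferrosilicon = 0.3703 kg, ferromanganese = 0.8974 kg.
Objective = 1.28·0.3703 + 1.27·0.8974 = 1.6137.

€1.61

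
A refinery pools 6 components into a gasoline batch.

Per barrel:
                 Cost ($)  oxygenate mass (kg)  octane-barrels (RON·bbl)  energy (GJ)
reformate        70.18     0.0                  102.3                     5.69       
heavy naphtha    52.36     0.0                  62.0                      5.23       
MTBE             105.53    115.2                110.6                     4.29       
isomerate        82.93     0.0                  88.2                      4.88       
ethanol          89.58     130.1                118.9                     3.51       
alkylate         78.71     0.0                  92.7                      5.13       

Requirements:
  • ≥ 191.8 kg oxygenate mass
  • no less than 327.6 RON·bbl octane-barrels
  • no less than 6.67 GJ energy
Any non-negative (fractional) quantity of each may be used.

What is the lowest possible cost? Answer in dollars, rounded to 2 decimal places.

$236.55

Let x1 = barrels of reformate, x2 = barrels of heavy naphtha, x3 = barrels of MTBE, x4 = barrels of isomerate, x5 = barrels of ethanol, x6 = barrels of alkylate.
min 70.18x1 + 52.36x2 + 105.53x3 + 82.93x4 + 89.58x5 + 78.71x6 s.t.:
  115.2x3 + 130.1x5 ≥ 191.8   (oxygenate mass)
  102.3x1 + 62x2 + 110.6x3 + 88.2x4 + 118.9x5 + 92.7x6 ≥ 327.6   (octane-barrels)
  5.69x1 + 5.23x2 + 4.29x3 + 4.88x4 + 3.51x5 + 5.13x6 ≥ 6.67   (energy)
  x1, x2, x3, x4, x5, x6 ≥ 0.
The cheapest feasible vertex uses only reformate, ethanol; heavy naphtha, MTBE, isomerate, alkylate are not used. Binding constraints: oxygenate mass and octane-barrels.
So reformate = 1.48887 barrels, ethanol = 1.47425 barrels.
Total cost: 70.18·1.48887 + 89.58·1.47425 = 236.5522.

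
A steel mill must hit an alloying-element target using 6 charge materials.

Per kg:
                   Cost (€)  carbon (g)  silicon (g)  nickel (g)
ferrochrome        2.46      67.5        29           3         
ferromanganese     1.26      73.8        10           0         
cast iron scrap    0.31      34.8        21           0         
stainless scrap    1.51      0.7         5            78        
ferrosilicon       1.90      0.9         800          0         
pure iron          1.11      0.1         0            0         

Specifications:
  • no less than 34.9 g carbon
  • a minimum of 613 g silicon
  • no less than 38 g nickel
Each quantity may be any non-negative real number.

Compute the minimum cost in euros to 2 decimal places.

€2.44

Set it up as a linear program. Let x1 = kg of ferrochrome, x2 = kg of ferromanganese, x3 = kg of cast iron scrap, x4 = kg of stainless scrap, x5 = kg of ferrosilicon, x6 = kg of pure iron.
Minimise 2.46x1 + 1.26x2 + 0.31x3 + 1.51x4 + 1.9x5 + 1.11x6 s.t.:
  67.5x1 + 73.8x2 + 34.8x3 + 0.7x4 + 0.9x5 + 0.1x6 ≥ 34.9   (carbon)
  29x1 + 10x2 + 21x3 + 5x4 + 800x5 ≥ 613   (silicon)
  3x1 + 78x4 ≥ 38   (nickel)
  x1, x2, x3, x4, x5, x6 ≥ 0.
The minimum-cost mix takes nothing from ferrochrome, ferromanganese, pure iron — only cast iron scrap, stainless scrap, ferrosilicon. There the carbon, silicon, nickel constraints are tight.
So cast iron scrap = 0.974 kg, stainless scrap = 0.4872 kg, ferrosilicon = 0.7376 kg.
Cost = 0.31·0.974 + 1.51·0.4872 + 1.9·0.7376 = 2.4391.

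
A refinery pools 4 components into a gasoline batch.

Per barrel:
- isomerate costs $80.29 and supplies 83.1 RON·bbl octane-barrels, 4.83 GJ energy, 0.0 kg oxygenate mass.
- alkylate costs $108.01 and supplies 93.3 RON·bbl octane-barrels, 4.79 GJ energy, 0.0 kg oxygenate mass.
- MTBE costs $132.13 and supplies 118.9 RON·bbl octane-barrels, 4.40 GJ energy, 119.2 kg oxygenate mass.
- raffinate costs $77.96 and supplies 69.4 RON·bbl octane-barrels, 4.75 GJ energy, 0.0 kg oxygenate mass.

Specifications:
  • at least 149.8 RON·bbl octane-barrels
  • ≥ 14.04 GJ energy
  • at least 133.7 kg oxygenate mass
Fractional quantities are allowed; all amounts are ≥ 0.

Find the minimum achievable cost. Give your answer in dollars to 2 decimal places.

$297.64

Let x1 = barrels of isomerate, x2 = barrels of alkylate, x3 = barrels of MTBE, x4 = barrels of raffinate.
Minimise 80.29x1 + 108.01x2 + 132.13x3 + 77.96x4 with:
  83.1x1 + 93.3x2 + 118.9x3 + 69.4x4 ≥ 149.8   (octane-barrels)
  4.83x1 + 4.79x2 + 4.4x3 + 4.75x4 ≥ 14.04   (energy)
  119.2x3 ≥ 133.7   (oxygenate mass)
  x1, x2, x3, x4 ≥ 0.
The cheapest feasible vertex uses only MTBE, raffinate; isomerate, alkylate are not used. The energy and oxygenate mass requirements are met with equality.
Solving gives x3 = 1.12164, x4 = 1.91679.
Total cost: 132.13·1.12164 + 77.96·1.91679 = 297.6352.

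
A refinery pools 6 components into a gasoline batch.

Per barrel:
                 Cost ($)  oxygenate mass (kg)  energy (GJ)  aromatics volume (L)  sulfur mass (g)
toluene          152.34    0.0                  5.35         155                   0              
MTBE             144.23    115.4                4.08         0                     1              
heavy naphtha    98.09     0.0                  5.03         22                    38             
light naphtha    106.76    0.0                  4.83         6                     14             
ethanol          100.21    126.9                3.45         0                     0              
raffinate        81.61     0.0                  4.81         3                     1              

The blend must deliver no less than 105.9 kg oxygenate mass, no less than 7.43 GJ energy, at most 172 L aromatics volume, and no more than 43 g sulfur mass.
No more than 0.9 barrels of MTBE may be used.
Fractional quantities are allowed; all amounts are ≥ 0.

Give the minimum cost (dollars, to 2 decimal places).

Treat it as an LP. Let x1 = barrels of toluene, x2 = barrels of MTBE, x3 = barrels of heavy naphtha, x4 = barrels of light naphtha, x5 = barrels of ethanol, x6 = barrels of raffinate.
Minimize 152.34x1 + 144.23x2 + 98.09x3 + 106.76x4 + 100.21x5 + 81.61x6 with:
  115.4x2 + 126.9x5 ≥ 105.9   (oxygenate mass)
  5.35x1 + 4.08x2 + 5.03x3 + 4.83x4 + 3.45x5 + 4.81x6 ≥ 7.43   (energy)
  155x1 + 22x3 + 6x4 + 3x6 ≤ 172   (aromatics volume)
  1x2 + 38x3 + 14x4 + 1x6 ≤ 43   (sulfur mass)
  x2 ≤ 0.9
  x1, x2, x3, x4, x5, x6 ≥ 0.
The cheapest feasible vertex uses only ethanol, raffinate; toluene, MTBE, heavy naphtha, light naphtha are not used. Binding constraints: oxygenate mass and energy.
Optimal quantities: ethanol = 0.8345 barrels, raffinate = 0.9461 barrels.
Total cost: 100.21·0.8345 + 81.61·0.9461 = 160.8365.

$160.84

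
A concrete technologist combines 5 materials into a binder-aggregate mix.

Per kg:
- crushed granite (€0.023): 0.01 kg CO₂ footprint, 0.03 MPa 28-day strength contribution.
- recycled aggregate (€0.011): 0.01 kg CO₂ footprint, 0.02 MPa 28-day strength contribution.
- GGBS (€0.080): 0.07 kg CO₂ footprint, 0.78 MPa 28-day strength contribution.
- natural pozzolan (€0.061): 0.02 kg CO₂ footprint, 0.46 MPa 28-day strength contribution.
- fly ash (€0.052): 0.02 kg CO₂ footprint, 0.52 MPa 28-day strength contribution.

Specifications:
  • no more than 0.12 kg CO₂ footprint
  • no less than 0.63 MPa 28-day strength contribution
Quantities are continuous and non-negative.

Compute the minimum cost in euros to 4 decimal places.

Treat it as an LP. Let x1 = kg of crushed granite, x2 = kg of recycled aggregate, x3 = kg of GGBS, x4 = kg of natural pozzolan, x5 = kg of fly ash.
min 0.023x1 + 0.011x2 + 0.08x3 + 0.061x4 + 0.052x5 s.t.:
  0.01x1 + 0.01x2 + 0.07x3 + 0.02x4 + 0.02x5 ≤ 0.12   (CO₂ footprint)
  0.03x1 + 0.02x2 + 0.78x3 + 0.46x4 + 0.52x5 ≥ 0.63   (28-day strength contribution)
  x1, x2, x3, x4, x5 ≥ 0.
The optimal basis is {fly ash}; crushed granite, recycled aggregate, GGBS, natural pozzolan drop out. There the 28-day strength contribution constraint is tight.
That vertex is x5 = 1.212.
Cost = 0.052·1.212 = 0.063024.

€0.0630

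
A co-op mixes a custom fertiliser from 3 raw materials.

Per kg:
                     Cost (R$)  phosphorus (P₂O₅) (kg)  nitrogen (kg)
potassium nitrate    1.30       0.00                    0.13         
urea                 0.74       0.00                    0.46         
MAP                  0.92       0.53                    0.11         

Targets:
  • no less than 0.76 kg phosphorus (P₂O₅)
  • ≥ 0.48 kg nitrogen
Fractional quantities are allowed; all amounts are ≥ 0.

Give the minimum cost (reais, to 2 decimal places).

R$1.84

Treat it as an LP. Let x1 = kg of potassium nitrate, x2 = kg of urea, x3 = kg of MAP.
Minimize 1.3x1 + 0.74x2 + 0.92x3 subject to:
  0.53x3 ≥ 0.76   (phosphorus (P₂O₅))
  0.13x1 + 0.46x2 + 0.11x3 ≥ 0.48   (nitrogen)
  x1, x2, x3 ≥ 0.
The cheapest feasible vertex uses only urea, MAP; potassium nitrate is not used. The phosphorus (P₂O₅) and nitrogen requirements are met with equality.
Optimal quantities: urea = 0.7006 kg, MAP = 1.434 kg.
Cost = 0.74·0.7006 + 0.92·1.434 = 1.8377.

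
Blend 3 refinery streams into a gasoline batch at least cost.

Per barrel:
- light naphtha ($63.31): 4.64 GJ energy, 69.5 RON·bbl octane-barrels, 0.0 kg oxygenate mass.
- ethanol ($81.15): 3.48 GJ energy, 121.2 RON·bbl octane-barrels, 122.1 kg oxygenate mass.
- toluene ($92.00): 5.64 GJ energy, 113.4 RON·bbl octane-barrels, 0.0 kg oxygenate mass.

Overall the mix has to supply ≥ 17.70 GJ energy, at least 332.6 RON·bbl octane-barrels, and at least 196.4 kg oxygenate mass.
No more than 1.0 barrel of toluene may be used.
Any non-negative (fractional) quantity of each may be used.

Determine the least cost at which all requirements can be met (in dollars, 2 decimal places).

Treat it as an LP. Let x1 = barrels of light naphtha, x2 = barrels of ethanol, x3 = barrels of toluene.
min 63.31x1 + 81.15x2 + 92x3 subject to:
  4.64x1 + 3.48x2 + 5.64x3 ≥ 17.7   (energy)
  69.5x1 + 121.2x2 + 113.4x3 ≥ 332.6   (octane-barrels)
  122.1x2 ≥ 196.4   (oxygenate mass)
  x3 ≤ 1
  x1, x2, x3 ≥ 0.
At the optimum only light naphtha, ethanol are positive (toluene = 0). There the energy and oxygenate mass constraints are tight.
Optimal quantities: light naphtha = 2.6083 barrels, ethanol = 1.6085 barrels.
Cost = 63.31·2.6083 + 81.15·1.6085 = 295.6612.

$295.66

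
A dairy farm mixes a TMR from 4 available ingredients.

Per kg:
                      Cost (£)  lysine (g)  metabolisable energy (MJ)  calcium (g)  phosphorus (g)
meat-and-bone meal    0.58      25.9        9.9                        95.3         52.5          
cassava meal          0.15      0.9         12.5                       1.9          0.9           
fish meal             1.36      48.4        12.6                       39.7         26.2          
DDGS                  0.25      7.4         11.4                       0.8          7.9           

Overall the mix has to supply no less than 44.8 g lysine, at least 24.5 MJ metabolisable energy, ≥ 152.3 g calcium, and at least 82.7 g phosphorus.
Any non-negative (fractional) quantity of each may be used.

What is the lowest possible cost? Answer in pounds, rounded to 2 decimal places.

This is a linear program. Let x1 = kg of meat-and-bone meal, x2 = kg of cassava meal, x3 = kg of fish meal, x4 = kg of DDGS.
Minimize 0.58x1 + 0.15x2 + 1.36x3 + 0.25x4 subject to:
  25.9x1 + 0.9x2 + 48.4x3 + 7.4x4 ≥ 44.8   (lysine)
  9.9x1 + 12.5x2 + 12.6x3 + 11.4x4 ≥ 24.5   (metabolisable energy)
  95.3x1 + 1.9x2 + 39.7x3 + 0.8x4 ≥ 152.3   (calcium)
  52.5x1 + 0.9x2 + 26.2x3 + 7.9x4 ≥ 82.7   (phosphorus)
  x1, x2, x3, x4 ≥ 0.
The optimal basis is {meat-and-bone meal, cassava meal, DDGS}; fish meal drops out. The lysine, metabolisable energy, calcium requirements are met with equality.
Solving gives x1 = 1.589, x2 = 0.2827, x4 = 0.4595.
Hence cost = 0.58·1.589 + 0.15·0.2827 + 0.25·0.4595 = £1.0789.

£1.08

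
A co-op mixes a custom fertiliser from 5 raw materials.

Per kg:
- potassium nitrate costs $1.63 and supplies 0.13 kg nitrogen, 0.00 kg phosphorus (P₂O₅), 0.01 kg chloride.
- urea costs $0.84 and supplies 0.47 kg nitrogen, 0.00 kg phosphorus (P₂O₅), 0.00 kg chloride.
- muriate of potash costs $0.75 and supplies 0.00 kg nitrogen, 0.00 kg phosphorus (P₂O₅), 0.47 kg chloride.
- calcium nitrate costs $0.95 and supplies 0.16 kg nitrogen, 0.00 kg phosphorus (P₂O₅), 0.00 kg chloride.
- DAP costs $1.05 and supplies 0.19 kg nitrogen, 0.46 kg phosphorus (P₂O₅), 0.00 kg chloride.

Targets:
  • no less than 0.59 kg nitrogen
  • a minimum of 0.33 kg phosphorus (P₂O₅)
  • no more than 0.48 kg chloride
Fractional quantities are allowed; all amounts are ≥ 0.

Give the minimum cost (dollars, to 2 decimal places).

This is a linear program. Let x1 = kg of potassium nitrate, x2 = kg of urea, x3 = kg of muriate of potash, x4 = kg of calcium nitrate, x5 = kg of DAP.
min 1.63x1 + 0.84x2 + 0.75x3 + 0.95x4 + 1.05x5 subject to:
  0.13x1 + 0.47x2 + 0.16x4 + 0.19x5 ≥ 0.59   (nitrogen)
  0.46x5 ≥ 0.33   (phosphorus (P₂O₅))
  0.01x1 + 0.47x3 ≤ 0.48   (chloride)
  x1, x2, x3, x4, x5 ≥ 0.
The cheapest feasible vertex uses only urea, DAP; potassium nitrate, muriate of potash, calcium nitrate are not used. Binding constraints: nitrogen and phosphorus (P₂O₅).
So urea = 0.9653 kg, DAP = 0.7174 kg.
Total cost: 0.84·0.9653 + 1.05·0.7174 = 1.5641.

$1.56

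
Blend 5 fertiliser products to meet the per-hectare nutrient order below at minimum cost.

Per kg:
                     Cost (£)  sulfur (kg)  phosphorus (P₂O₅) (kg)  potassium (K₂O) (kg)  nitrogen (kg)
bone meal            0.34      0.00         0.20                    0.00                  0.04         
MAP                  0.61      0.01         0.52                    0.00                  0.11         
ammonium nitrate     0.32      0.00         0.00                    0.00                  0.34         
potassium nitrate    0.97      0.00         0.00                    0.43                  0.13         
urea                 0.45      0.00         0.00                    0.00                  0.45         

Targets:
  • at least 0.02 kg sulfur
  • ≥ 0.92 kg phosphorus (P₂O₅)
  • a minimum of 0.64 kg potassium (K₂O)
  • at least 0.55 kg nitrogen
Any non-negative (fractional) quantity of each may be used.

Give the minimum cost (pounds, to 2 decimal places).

£2.79

This is a linear program. Let x1 = kg of bone meal, x2 = kg of MAP, x3 = kg of ammonium nitrate, x4 = kg of potassium nitrate, x5 = kg of urea.
min 0.34x1 + 0.61x2 + 0.32x3 + 0.97x4 + 0.45x5 subject to:
  0.01x2 ≥ 0.02   (sulfur)
  0.2x1 + 0.52x2 ≥ 0.92   (phosphorus (P₂O₅))
  0.43x4 ≥ 0.64   (potassium (K₂O))
  0.04x1 + 0.11x2 + 0.34x3 + 0.13x4 + 0.45x5 ≥ 0.55   (nitrogen)
  x1, x2, x3, x4, x5 ≥ 0.
At the optimum only MAP, ammonium nitrate, potassium nitrate are positive (bone meal, urea = 0). Binding constraints: sulfur, potassium (K₂O), nitrogen.
That vertex is x2 = 2, x3 = 0.4015, x4 = 1.488.
Objective = 0.61·2 + 0.32·0.4015 + 0.97·1.488 = 2.7918.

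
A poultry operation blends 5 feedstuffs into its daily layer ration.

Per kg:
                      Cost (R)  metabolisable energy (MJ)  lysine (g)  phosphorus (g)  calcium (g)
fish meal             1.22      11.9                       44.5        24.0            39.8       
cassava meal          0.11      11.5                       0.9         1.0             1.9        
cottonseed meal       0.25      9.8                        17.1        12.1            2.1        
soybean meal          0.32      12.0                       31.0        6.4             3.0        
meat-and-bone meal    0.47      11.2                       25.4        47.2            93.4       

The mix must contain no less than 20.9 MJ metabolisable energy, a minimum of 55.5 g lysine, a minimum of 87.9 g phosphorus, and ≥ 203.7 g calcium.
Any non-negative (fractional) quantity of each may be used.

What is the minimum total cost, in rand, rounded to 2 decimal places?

R1.03

Let x1 = kg of fish meal, x2 = kg of cassava meal, x3 = kg of cottonseed meal, x4 = kg of soybean meal, x5 = kg of meat-and-bone meal.
Minimise 1.22x1 + 0.11x2 + 0.25x3 + 0.32x4 + 0.47x5 s.t.:
  11.9x1 + 11.5x2 + 9.8x3 + 12x4 + 11.2x5 ≥ 20.9   (metabolisable energy)
  44.5x1 + 0.9x2 + 17.1x3 + 31x4 + 25.4x5 ≥ 55.5   (lysine)
  24x1 + 1x2 + 12.1x3 + 6.4x4 + 47.2x5 ≥ 87.9   (phosphorus)
  39.8x1 + 1.9x2 + 2.1x3 + 3x4 + 93.4x5 ≥ 203.7   (calcium)
  x1, x2, x3, x4, x5 ≥ 0.
The optimal basis is {soybean meal, meat-and-bone meal}; fish meal, cassava meal, cottonseed meal drop out. There the lysine and calcium constraints are tight.
That vertex is x4 = 0.003448, x5 = 2.181.
Total cost: 0.32·0.003448 + 0.47·2.181 = 1.0262.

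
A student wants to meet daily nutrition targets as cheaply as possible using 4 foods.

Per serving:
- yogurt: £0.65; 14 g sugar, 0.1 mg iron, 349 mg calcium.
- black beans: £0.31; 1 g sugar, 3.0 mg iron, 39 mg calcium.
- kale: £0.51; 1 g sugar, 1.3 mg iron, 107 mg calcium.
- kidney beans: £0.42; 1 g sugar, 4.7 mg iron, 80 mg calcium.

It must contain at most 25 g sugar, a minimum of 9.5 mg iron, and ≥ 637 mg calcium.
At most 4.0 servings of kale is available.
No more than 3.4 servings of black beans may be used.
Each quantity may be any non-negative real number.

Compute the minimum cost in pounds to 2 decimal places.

£1.73

Treat it as an LP. Let x1 = servings of yogurt, x2 = servings of black beans, x3 = servings of kale, x4 = servings of kidney beans.
Minimise 0.65x1 + 0.31x2 + 0.51x3 + 0.42x4 with:
  14x1 + 1x2 + 1x3 + 1x4 ≤ 25   (sugar)
  0.1x1 + 3x2 + 1.3x3 + 4.7x4 ≥ 9.5   (iron)
  349x1 + 39x2 + 107x3 + 80x4 ≥ 637   (calcium)
  x3 ≤ 4
  x2 ≤ 3.4
  x1, x2, x3, x4 ≥ 0.
The cheapest feasible vertex uses only yogurt, kidney beans; black beans, kale are not used. There the iron and calcium constraints are tight.
That vertex is x1 = 1.369, x4 = 1.992.
Cost = 0.65·1.369 + 0.42·1.992 = 1.7265.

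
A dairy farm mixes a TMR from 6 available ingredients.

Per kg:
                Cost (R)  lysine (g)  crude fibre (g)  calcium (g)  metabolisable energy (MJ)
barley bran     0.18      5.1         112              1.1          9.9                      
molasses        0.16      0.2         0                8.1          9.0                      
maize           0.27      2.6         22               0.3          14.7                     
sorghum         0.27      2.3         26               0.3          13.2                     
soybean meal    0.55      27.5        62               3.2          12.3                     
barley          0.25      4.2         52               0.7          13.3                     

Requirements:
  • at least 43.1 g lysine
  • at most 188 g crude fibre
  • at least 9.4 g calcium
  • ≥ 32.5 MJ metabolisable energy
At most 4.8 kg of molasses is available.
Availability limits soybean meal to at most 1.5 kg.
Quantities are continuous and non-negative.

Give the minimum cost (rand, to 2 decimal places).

Set it up as a linear program. Let x1 = kg of barley bran, x2 = kg of molasses, x3 = kg of maize, x4 = kg of sorghum, x5 = kg of soybean meal, x6 = kg of barley.
Minimise 0.18x1 + 0.16x2 + 0.27x3 + 0.27x4 + 0.55x5 + 0.25x6 subject to:
  5.1x1 + 0.2x2 + 2.6x3 + 2.3x4 + 27.5x5 + 4.2x6 ≥ 43.1   (lysine)
  112x1 + 22x3 + 26x4 + 62x5 + 52x6 ≤ 188   (crude fibre)
  1.1x1 + 8.1x2 + 0.3x3 + 0.3x4 + 3.2x5 + 0.7x6 ≥ 9.4   (calcium)
  9.9x1 + 9x2 + 14.7x3 + 13.2x4 + 12.3x5 + 13.3x6 ≥ 32.5   (metabolisable energy)
  x2 ≤ 4.8
  x5 ≤ 1.5
  x1, x2, x3, x4, x5, x6 ≥ 0.
The minimum-cost mix takes nothing from maize, sorghum — only barley bran, molasses, soybean meal, barley. The lysine, crude fibre, calcium, metabolisable energy requirements are met with equality.
Solving gives x1 = 0.8033, x2 = 0.4862, x5 = 1.378, x6 = 0.2426.
Cost = 0.18·0.8033 + 0.16·0.4862 + 0.55·1.378 + 0.25·0.2426 = 1.0409.

R1.04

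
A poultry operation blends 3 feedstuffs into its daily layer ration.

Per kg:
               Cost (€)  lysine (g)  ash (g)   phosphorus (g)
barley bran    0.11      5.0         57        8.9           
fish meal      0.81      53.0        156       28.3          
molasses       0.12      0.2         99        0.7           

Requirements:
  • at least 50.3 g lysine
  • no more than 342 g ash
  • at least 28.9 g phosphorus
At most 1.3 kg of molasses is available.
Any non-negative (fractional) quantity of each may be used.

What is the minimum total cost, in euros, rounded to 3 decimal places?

€0.780

Set it up as a linear program. Let x1 = kg of barley bran, x2 = kg of fish meal, x3 = kg of molasses.
Minimise 0.11x1 + 0.81x2 + 0.12x3 s.t.:
  5x1 + 53x2 + 0.2x3 ≥ 50.3   (lysine)
  57x1 + 156x2 + 99x3 ≤ 342   (ash)
  8.9x1 + 28.3x2 + 0.7x3 ≥ 28.9   (phosphorus)
  x3 ≤ 1.3
  x1, x2, x3 ≥ 0.
The optimal basis is {barley bran, fish meal}; molasses drops out. The lysine and phosphorus requirements are met with equality.
So barley bran = 0.3277 kg, fish meal = 0.9181 kg.
Cost = 0.11·0.3277 + 0.81·0.9181 = 0.77971.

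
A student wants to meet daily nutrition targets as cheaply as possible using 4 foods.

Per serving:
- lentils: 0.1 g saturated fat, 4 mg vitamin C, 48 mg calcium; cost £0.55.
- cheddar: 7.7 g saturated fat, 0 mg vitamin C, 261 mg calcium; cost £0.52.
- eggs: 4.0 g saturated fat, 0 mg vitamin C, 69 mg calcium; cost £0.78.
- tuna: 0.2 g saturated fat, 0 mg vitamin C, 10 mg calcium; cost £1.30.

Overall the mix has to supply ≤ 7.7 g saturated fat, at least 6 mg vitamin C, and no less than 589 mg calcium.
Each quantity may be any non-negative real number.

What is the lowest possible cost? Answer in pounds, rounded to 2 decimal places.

Set it up as a linear program. Let x1 = servings of lentils, x2 = servings of cheddar, x3 = servings of eggs, x4 = servings of tuna.
min 0.55x1 + 0.52x2 + 0.78x3 + 1.3x4 with:
  0.1x1 + 7.7x2 + 4x3 + 0.2x4 ≤ 7.7   (saturated fat)
  4x1 ≥ 6   (vitamin C)
  48x1 + 261x2 + 69x3 + 10x4 ≥ 589   (calcium)
  x1, x2, x3, x4 ≥ 0.
The minimum-cost mix takes nothing from eggs, tuna — only lentils, cheddar. The saturated fat and calcium requirements are met with equality.
Solving gives x1 = 7.353, x2 = 0.9045.
Hence cost = 0.55·7.353 + 0.52·0.9045 = £4.5145.

£4.51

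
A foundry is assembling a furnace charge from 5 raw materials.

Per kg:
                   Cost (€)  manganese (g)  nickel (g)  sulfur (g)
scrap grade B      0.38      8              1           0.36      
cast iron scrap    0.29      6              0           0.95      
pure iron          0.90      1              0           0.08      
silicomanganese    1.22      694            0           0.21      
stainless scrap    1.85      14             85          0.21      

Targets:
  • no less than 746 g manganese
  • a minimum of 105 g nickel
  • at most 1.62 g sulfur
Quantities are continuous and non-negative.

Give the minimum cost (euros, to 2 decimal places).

€3.57

Let x1 = kg of scrap grade B, x2 = kg of cast iron scrap, x3 = kg of pure iron, x4 = kg of silicomanganese, x5 = kg of stainless scrap.
Minimize 0.38x1 + 0.29x2 + 0.9x3 + 1.22x4 + 1.85x5 with:
  8x1 + 6x2 + 1x3 + 694x4 + 14x5 ≥ 746   (manganese)
  1x1 + 85x5 ≥ 105   (nickel)
  0.36x1 + 0.95x2 + 0.08x3 + 0.21x4 + 0.21x5 ≤ 1.62   (sulfur)
  x1, x2, x3, x4, x5 ≥ 0.
The cheapest feasible vertex uses only silicomanganese, stainless scrap; scrap grade B, cast iron scrap, pure iron are not used. The manganese and nickel requirements are met with equality.
So silicomanganese = 1.05 kg, stainless scrap = 1.235 kg.
Hence cost = 1.22·1.05 + 1.85·1.235 = €3.5658.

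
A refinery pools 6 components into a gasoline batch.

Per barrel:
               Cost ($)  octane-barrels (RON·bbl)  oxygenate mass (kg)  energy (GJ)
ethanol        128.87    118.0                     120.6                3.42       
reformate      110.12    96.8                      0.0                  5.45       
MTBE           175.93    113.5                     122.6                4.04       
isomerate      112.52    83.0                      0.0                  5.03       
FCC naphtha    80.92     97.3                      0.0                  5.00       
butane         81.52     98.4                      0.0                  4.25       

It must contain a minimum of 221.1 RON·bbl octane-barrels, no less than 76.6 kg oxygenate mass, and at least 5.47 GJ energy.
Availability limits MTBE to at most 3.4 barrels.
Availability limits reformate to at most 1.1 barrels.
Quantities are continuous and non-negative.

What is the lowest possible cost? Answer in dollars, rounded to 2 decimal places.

$202.93

This is a linear program. Let x1 = barrels of ethanol, x2 = barrels of reformate, x3 = barrels of MTBE, x4 = barrels of isomerate, x5 = barrels of FCC naphtha, x6 = barrels of butane.
Minimise 128.87x1 + 110.12x2 + 175.93x3 + 112.52x4 + 80.92x5 + 81.52x6 with:
  118x1 + 96.8x2 + 113.5x3 + 83x4 + 97.3x5 + 98.4x6 ≥ 221.1   (octane-barrels)
  120.6x1 + 122.6x3 ≥ 76.6   (oxygenate mass)
  3.42x1 + 5.45x2 + 4.04x3 + 5.03x4 + 5x5 + 4.25x6 ≥ 5.47   (energy)
  x3 ≤ 3.4
  x2 ≤ 1.1
  x1, x2, x3, x4, x5, x6 ≥ 0.
The cheapest feasible vertex uses only ethanol, butane; reformate, MTBE, isomerate, FCC naphtha are not used. The octane-barrels and oxygenate mass requirements are met with equality.
Solving gives x1 = 0.63516, x6 = 1.4853.
Hence cost = 128.87·0.63516 + 81.52·1.4853 = $202.9347.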